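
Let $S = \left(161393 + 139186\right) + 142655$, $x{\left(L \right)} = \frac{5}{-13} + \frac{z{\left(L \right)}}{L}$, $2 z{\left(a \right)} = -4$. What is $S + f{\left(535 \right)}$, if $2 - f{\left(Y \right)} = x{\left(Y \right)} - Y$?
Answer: $\frac{3086430006}{6955} \approx 4.4377 \cdot 10^{5}$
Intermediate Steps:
$z{\left(a \right)} = -2$ ($z{\left(a \right)} = \frac{1}{2} \left(-4\right) = -2$)
$x{\left(L \right)} = - \frac{5}{13} - \frac{2}{L}$ ($x{\left(L \right)} = \frac{5}{-13} - \frac{2}{L} = 5 \left(- \frac{1}{13}\right) - \frac{2}{L} = - \frac{5}{13} - \frac{2}{L}$)
$S = 443234$ ($S = 300579 + 142655 = 443234$)
$f{\left(Y \right)} = \frac{31}{13} + Y + \frac{2}{Y}$ ($f{\left(Y \right)} = 2 - \left(\left(- \frac{5}{13} - \frac{2}{Y}\right) - Y\right) = 2 - \left(- \frac{5}{13} - Y - \frac{2}{Y}\right) = 2 + \left(\frac{5}{13} + Y + \frac{2}{Y}\right) = \frac{31}{13} + Y + \frac{2}{Y}$)
$S + f{\left(535 \right)} = 443234 + \left(\frac{31}{13} + 535 + \frac{2}{535}\right) = 443234 + \frac{3737536}{6955} = \frac{3086430006}{6955}$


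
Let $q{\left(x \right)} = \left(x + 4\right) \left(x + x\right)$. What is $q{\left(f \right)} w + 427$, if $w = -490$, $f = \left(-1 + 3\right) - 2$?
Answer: $427$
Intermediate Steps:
$f = 0$ ($f = 2 - 2 = 0$)
$q{\left(x \right)} = 2 x \left(4 + x\right)$ ($q{\left(x \right)} = \left(4 + x\right) 2 x = 2 x \left(4 + x\right)$)
$q{\left(f \right)} w + 427 = 2 \cdot 0 \left(4 + 0\right) \left(-490\right) + 427 = 2 \cdot 0 \cdot 4 \left(-490\right) + 427 = 0 \left(-490\right) + 427 = 0 + 427 = 427$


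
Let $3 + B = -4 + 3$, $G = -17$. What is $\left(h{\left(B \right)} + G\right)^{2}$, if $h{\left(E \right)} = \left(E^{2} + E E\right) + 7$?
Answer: $484$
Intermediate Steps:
$B = -4$ ($B = -3 + \left(-4 + 3\right) = -3 - 1 = -4$)
$h{\left(E \right)} = 7 + 2 E^{2}$ ($h{\left(E \right)} = \left(E^{2} + E^{2}\right) + 7 = 2 E^{2} + 7 = 7 + 2 E^{2}$)
$\left(h{\left(B \right)} + G\right)^{2} = \left(\left(7 + 2 \left(-4\right)^{2}\right) - 17\right)^{2} = \left(\left(7 + 2 \cdot 16\right) - 17\right)^{2} = \left(\left(7 + 32\right) - 17\right)^{2} = \left(39 - 17\right)^{2} = 22^{2} = 484$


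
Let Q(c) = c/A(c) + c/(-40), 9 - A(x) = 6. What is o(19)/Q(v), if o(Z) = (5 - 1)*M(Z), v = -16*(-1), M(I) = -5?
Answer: -150/37 ≈ -4.0541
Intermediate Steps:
A(x) = 3 (A(x) = 9 - 1*6 = 9 - 6 = 3)
v = 16
o(Z) = -20 (o(Z) = (5 - 1)*(-5) = 4*(-5) = -20)
Q(c) = 37*c/120 (Q(c) = c/3 + c/(-40) = c*(1/3) + c*(-1/40) = c/3 - c/40 = 37*c/120)
o(19)/Q(v) = -20/((37/120)*16) = -20/74/15 = -20*15/74 = -150/37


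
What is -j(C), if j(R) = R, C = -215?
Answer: 215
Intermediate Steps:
-j(C) = -1*(-215) = 215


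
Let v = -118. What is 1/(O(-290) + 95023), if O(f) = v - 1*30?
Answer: 1/94875 ≈ 1.0540e-5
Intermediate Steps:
O(f) = -148 (O(f) = -118 - 1*30 = -118 - 30 = -148)
1/(O(-290) + 95023) = 1/(-148 + 95023) = 1/94875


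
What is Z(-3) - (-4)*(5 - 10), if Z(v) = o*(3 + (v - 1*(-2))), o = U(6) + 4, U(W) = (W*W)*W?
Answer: 420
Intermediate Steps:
U(W) = W³ (U(W) = W²*W = W³)
o = 220 (o = 6³ + 4 = 216 + 4 = 220)
Z(v) = 1100 + 220*v (Z(v) = 220*(3 + (v - 1*(-2))) = 220*(3 + (v + 2)) = 220*(3 + (2 + v)) = 220*(5 + v) = 1100 + 220*v)
Z(-3) - (-4)*(5 - 10) = (1100 + 220*(-3)) - (-4)*(5 - 10) = (1100 - 660) - (-4)*(-5) = 440 - 1*20 = 440 - 20 = 420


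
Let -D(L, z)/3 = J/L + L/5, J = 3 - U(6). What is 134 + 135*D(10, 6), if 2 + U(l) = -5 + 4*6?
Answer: -109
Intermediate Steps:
U(l) = 17 (U(l) = -2 + (-5 + 4*6) = -2 + (-5 + 24) = -2 + 19 = 17)
J = -14 (J = 3 - 1*17 = 3 - 17 = -14)
D(L, z) = 42/L - 3*L/5 (D(L, z) = -3*(-14/L + L/5) = 42/L - 3*L/5)
134 + 135*D(10, 6) = 134 + 135*(42/10 - ⅗*10) = 134 + 135*(42*(⅒) - 6) = 134 + 135*(21/5 - 6) = 134 + 135*(-9/5) = 134 - 243 = -109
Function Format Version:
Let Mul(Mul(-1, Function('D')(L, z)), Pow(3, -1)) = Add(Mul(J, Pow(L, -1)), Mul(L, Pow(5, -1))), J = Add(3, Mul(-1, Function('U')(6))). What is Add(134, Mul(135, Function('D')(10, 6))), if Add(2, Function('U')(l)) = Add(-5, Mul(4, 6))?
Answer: -109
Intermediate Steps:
Function('U')(l) = 17 (Function('U')(l) = Add(-2, Add(-5, Mul(4, 6))) = Add(-2, Add(-5, 24)) = Add(-2, 19) = 17)
J = -14 (J = Add(3, Mul(-1, 17)) = Add(3, -17) = -14)
Function('D')(L, z) = Add(Mul(42, Pow(L, -1)), Mul(Rational(-3, 5), L)) (Function('D')(L, z) = Mul(-3, Add(Mul(-14, Pow(L, -1)), Mul(L, Pow(5, -1)))) = Mul(-3, Add(Mul(-14, Pow(L, -1)), Mul(L, Rational(1, 5)))) = Mul(-3, Add(Mul(-14, Pow(L, -1)), Mul(Rational(1, 5), L))) = Add(Mul(42, Pow(L, -1)), Mul(Rational(-3, 5), L)))
Add(134, Mul(135, Function('D')(10, 6))) = Add(134, Mul(135, Add(Mul(42, Pow(10, -1)), Mul(Rational(-3, 5), 10)))) = Add(134, Mul(135, Add(Mul(42, Rational(1, 10)), -6))) = Add(134, Mul(135, Add(Rational(21, 5), -6))) = Add(134, Mul(135, Rational(-9, 5))) = Add(134, -243) = -109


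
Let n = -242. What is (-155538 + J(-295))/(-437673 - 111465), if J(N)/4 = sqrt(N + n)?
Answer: 25923/91523 - 2*I*sqrt(537)/274569 ≈ 0.28324 - 0.0001688*I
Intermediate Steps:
J(N) = 4*sqrt(-242 + N) (J(N) = 4*sqrt(N - 242) = 4*sqrt(-242 + N))
(-155538 + J(-295))/(-437673 - 111465) = (-155538 + 4*sqrt(-242 - 295))/(-437673 - 111465) = (-155538 + 4*sqrt(-537))/(-549138) = (-155538 + 4*(I*sqrt(537)))*(-1/549138) = (-155538 + 4*I*sqrt(537))*(-1/549138) = 25923/91523 - 2*I*sqrt(537)/274569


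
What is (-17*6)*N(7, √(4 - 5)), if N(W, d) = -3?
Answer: 306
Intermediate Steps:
(-17*6)*N(7, √(4 - 5)) = -17*6*(-3) = -102*(-3) = 306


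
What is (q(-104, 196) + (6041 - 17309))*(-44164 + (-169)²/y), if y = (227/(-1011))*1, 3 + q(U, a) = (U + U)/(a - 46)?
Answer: 32887525426171/17025 ≈ 1.9317e+9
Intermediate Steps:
q(U, a) = -3 + 2*U/(-46 + a) (q(U, a) = -3 + (U + U)/(a - 46) = -3 + (2*U)/(-46 + a) = -3 + 2*U/(-46 + a))
y = -227/1011 (y = (227*(-1/1011))*1 = -227/1011*1 = -227/1011 ≈ -0.22453)
(q(-104, 196) + (6041 - 17309))*(-44164 + (-169)²/y) = ((138 - 3*196 + 2*(-104))/(-46 + 196) + (6041 - 17309))*(-44164 + (-169)²/(-227/1011)) = ((138 - 588 - 208)/150 - 11268)*(-44164 + 28561*(-1011/227)) = ((1/150)*(-658) - 11268)*(-44164 - 28875171/227) = (-329/75 - 11268)*(-38900399/227) = -845429/75*(-38900399/227) = 32887525426171/17025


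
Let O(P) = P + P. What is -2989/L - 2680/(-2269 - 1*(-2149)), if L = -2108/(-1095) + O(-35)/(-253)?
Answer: -2443304587/1829922 ≈ -1335.2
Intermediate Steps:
O(P) = 2*P
L = 609974/277035 (L = -2108/(-1095) + (2*(-35))/(-253) = -2108*(-1/1095) - 70*(-1/253) = 2108/1095 + 70/253 = 609974/277035 ≈ 2.2018)
-2989/L - 2680/(-2269 - 1*(-2149)) = -2989/609974/277035 - 2680/(-2269 - 1*(-2149)) = -2989*277035/609974 - 2680/(-2269 + 2149) = -828057615/609974 - 2680/(-120) = -828057615/609974 - 2680*(-1/120) = -828057615/609974 + 67/3 = -2443304587/1829922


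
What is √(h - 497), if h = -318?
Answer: I*√815 ≈ 28.548*I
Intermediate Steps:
√(h - 497) = √(-318 - 497) = √(-815) = I*√815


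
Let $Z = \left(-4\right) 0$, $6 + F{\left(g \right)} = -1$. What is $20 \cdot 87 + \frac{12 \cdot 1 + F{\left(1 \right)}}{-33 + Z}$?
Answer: $\frac{57415}{33} \approx 1739.8$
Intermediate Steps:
$F{\left(g \right)} = -7$ ($F{\left(g \right)} = -6 - 1 = -7$)
$Z = 0$
$20 \cdot 87 + \frac{12 \cdot 1 + F{\left(1 \right)}}{-33 + Z} = 20 \cdot 87 + \frac{12 \cdot 1 - 7}{-33 + 0} = 1740 + \frac{12 - 7}{-33} = 1740 + 5 \left(- \frac{1}{33}\right) = 1740 - \frac{5}{33} = \frac{57415}{33}$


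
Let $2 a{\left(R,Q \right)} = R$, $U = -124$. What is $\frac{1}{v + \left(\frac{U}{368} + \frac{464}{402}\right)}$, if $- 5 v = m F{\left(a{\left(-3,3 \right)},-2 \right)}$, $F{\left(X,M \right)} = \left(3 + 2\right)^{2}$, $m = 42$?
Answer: $- \frac{18492}{3868207} \approx -0.0047805$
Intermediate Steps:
$a{\left(R,Q \right)} = \frac{R}{2}$
$F{\left(X,M \right)} = 25$ ($F{\left(X,M \right)} = 5^{2} = 25$)
$v = -210$ ($v = - \frac{42 \cdot 25}{5} = \left(- \frac{1}{5}\right) 1050 = -210$)
$\frac{1}{v + \left(\frac{U}{368} + \frac{464}{402}\right)} = \frac{1}{-210 + \left(- \frac{124}{368} + \frac{464}{402}\right)} = \frac{1}{-210 + \left(\left(-124\right) \frac{1}{368} + 464 \cdot \frac{1}{402}\right)} = \frac{1}{-210 + \left(- \frac{31}{92} + \frac{232}{201}\right)} = \frac{1}{-210 + \frac{15113}{18492}} = \frac{1}{- \frac{3868207}{18492}} = - \frac{18492}{3868207}$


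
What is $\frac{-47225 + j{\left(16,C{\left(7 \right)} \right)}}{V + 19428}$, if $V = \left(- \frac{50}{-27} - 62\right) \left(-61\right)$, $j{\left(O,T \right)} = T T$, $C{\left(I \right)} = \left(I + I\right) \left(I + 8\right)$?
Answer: $- \frac{16875}{124724} \approx -0.1353$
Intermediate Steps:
$C{\left(I \right)} = 2 I \left(8 + I\right)$
$j{\left(O,T \right)} = T^{2}$
$V = \frac{99064}{27}$ ($V = \left(\left(-50\right) \left(- \frac{1}{27}\right) - 62\right) \left(-61\right) = \left(\frac{50}{27} - 62\right) \left(-61\right) = \left(- \frac{1624}{27}\right) \left(-61\right) = \frac{99064}{27} \approx 3669.0$)
$\frac{-47225 + j{\left(16,C{\left(7 \right)} \right)}}{V + 19428} = \frac{-47225 + \left(2 \cdot 7 \left(8 + 7\right)\right)^{2}}{\frac{99064}{27} + 19428} = \frac{-47225 + \left(2 \cdot 7 \cdot 15\right)^{2}}{\frac{623620}{27}} = \left(-47225 + 210^{2}\right) \frac{27}{623620} = \left(-47225 + 44100\right) \frac{27}{623620} = \left(-3125\right) \frac{27}{623620} = - \frac{16875}{124724}$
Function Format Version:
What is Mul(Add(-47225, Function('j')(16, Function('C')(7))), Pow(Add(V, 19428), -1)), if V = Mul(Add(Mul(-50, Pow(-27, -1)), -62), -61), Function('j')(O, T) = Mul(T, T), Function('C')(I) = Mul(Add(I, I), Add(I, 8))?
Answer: Rational(-16875, 124724) ≈ -0.13530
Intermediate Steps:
Function('C')(I) = Mul(2, I, Add(8, I)) (Function('C')(I) = Mul(Mul(2, I), Add(8, I)) = Mul(2, I, Add(8, I)))
Function('j')(O, T) = Pow(T, 2)
V = Rational(99064, 27) (V = Mul(Add(Mul(-50, Rational(-1, 27)), -62), -61) = Mul(Add(Rational(50, 27), -62), -61) = Mul(Rational(-1624, 27), -61) = Rational(99064, 27) ≈ 3669.0)
Mul(Add(-47225, Function('j')(16, Function('C')(7))), Pow(Add(V, 19428), -1)) = Mul(Add(-47225, Pow(Mul(2, 7, Add(8, 7)), 2)), Pow(Add(Rational(99064, 27), 19428), -1)) = Mul(Add(-47225, Pow(Mul(2, 7, 15), 2)), Pow(Rational(623620, 27), -1)) = Mul(Add(-47225, Pow(210, 2)), Rational(27, 623620)) = Mul(Add(-47225, 44100), Rational(27, 623620)) = Mul(-3125, Rational(27, 623620)) = Rational(-16875, 124724)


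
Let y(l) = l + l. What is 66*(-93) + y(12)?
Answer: -6114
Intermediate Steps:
y(l) = 2*l
66*(-93) + y(12) = 66*(-93) + 2*12 = -6138 + 24 = -6114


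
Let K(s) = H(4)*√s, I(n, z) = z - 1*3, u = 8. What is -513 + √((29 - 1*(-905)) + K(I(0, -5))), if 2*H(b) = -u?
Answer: -513 + √(934 - 8*I*√2) ≈ -482.44 - 0.18509*I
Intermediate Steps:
H(b) = -4 (H(b) = (-1*8)/2 = (½)*(-8) = -4)
I(n, z) = -3 + z (I(n, z) = z - 3 = -3 + z)
K(s) = -4*√s
-513 + √((29 - 1*(-905)) + K(I(0, -5))) = -513 + √((29 - 1*(-905)) - 4*√(-3 - 5)) = -513 + √((29 + 905) - 8*I*√2) = -513 + √(934 - 8*I*√2)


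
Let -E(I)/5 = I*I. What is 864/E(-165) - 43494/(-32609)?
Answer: 654716286/493211125 ≈ 1.3275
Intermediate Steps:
E(I) = -5*I² (E(I) = -5*I*I = -5*I²)
864/E(-165) - 43494/(-32609) = 864/((-5*(-165)²)) - 43494/(-32609) = 864/((-5*27225)) - 43494*(-1/32609) = 864/(-136125) + 43494/32609 = 864*(-1/136125) + 43494/32609 = -96/15125 + 43494/32609 = 654716286/493211125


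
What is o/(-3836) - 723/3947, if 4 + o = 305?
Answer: -565925/2162956 ≈ -0.26164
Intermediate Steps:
o = 301 (o = -4 + 305 = 301)
o/(-3836) - 723/3947 = 301/(-3836) - 723/3947 = 301*(-1/3836) - 723*1/3947 = -43/548 - 723/3947 = -565925/2162956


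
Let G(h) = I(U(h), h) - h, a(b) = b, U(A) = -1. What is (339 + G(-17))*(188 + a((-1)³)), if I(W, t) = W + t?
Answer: 63206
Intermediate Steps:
G(h) = -1 (G(h) = (-1 + h) - h = -1)
(339 + G(-17))*(188 + a((-1)³)) = (339 - 1)*(188 + (-1)³) = 338*(188 - 1) = 338*187 = 63206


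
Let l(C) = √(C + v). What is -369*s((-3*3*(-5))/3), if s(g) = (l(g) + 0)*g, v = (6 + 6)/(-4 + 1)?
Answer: -5535*√11 ≈ -18358.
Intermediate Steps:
v = -4 (v = 12/(-3) = 12*(-⅓) = -4)
l(C) = √(-4 + C) (l(C) = √(C - 4) = √(-4 + C))
s(g) = g*√(-4 + g) (s(g) = (√(-4 + g) + 0)*g = √(-4 + g)*g = g*√(-4 + g))
-369*s((-3*3*(-5))/3) = -369*(-3*3*(-5))/3*√(-4 + (-3*3*(-5))/3) = -369*-9*(-5)*(⅓)*√(-4 - 9*(-5)*(⅓)) = -369*45*(⅓)*√(-4 + 45*(⅓)) = -5535*√(-4 + 15) = -5535*√11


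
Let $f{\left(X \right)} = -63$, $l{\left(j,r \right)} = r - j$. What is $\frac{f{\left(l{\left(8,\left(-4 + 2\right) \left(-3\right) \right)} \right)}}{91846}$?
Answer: $- \frac{63}{91846} \approx -0.00068593$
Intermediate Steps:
$\frac{f{\left(l{\left(8,\left(-4 + 2\right) \left(-3\right) \right)} \right)}}{91846} = - \frac{63}{91846}$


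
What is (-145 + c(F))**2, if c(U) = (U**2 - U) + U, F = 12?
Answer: 1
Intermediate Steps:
c(U) = U**2
(-145 + c(F))**2 = (-145 + 12**2)**2 = (-145 + 144)**2 = (-1)**2 = 1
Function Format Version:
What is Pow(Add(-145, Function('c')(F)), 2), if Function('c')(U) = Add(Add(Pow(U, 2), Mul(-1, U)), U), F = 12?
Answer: 1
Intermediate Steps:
Function('c')(U) = Pow(U, 2)
Pow(Add(-145, Function('c')(F)), 2) = Pow(Add(-145, Pow(12, 2)), 2) = Pow(Add(-145, 144), 2) = Pow(-1, 2) = 1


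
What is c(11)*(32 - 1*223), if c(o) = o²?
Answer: -23111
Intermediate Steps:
c(11)*(32 - 1*223) = 11²*(32 - 1*223) = 121*(32 - 223) = 121*(-191) = -23111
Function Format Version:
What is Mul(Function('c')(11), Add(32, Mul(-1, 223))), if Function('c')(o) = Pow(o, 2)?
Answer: -23111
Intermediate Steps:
Mul(Function('c')(11), Add(32, Mul(-1, 223))) = Mul(Pow(11, 2), Add(32, Mul(-1, 223))) = Mul(121, Add(32, -223)) = Mul(121, -191) = -23111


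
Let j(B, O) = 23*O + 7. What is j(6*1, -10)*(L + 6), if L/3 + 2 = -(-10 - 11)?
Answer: -14049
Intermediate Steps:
L = 57 (L = -6 + 3*(-(-10 - 11)) = -6 + 3*(-1*(-21)) = -6 + 3*21 = -6 + 63 = 57)
j(B, O) = 7 + 23*O
j(6*1, -10)*(L + 6) = (7 + 23*(-10))*(57 + 6) = (7 - 230)*63 = -223*63 = -14049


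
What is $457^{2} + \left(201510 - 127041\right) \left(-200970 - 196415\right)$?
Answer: $-29592654716$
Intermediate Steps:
$457^{2} + \left(201510 - 127041\right) \left(-200970 - 196415\right) = 208849 + 74469 \left(-397385\right) = 208849 - 29592863565 = -29592654716$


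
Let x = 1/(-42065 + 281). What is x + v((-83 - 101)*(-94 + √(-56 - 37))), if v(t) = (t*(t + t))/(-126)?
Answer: -588961413635/125352 + 6364928*I*√93/63 ≈ -4.6985e+6 + 9.743e+5*I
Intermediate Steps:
v(t) = -t²/63 (v(t) = (t*(2*t))*(-1/126) = (2*t²)*(-1/126) = -t²/63)
x = -1/41784 (x = 1/(-41784) = -1/41784 ≈ -2.3933e-5)
x + v((-83 - 101)*(-94 + √(-56 - 37))) = -1/41784 - (-94 + √(-56 - 37))²*(-83 - 101)²/63 = -1/41784 - 33856*(-94 + √(-93))²/63 = -1/41784 - 33856*(-94 + I*√93)²/63 = -1/41784 - (17296 - 184*I*√93)²/63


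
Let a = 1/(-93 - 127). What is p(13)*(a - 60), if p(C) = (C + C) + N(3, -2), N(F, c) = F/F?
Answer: -356427/220 ≈ -1620.1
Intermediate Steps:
N(F, c) = 1
p(C) = 1 + 2*C (p(C) = (C + C) + 1 = 2*C + 1 = 1 + 2*C)
a = -1/220 (a = 1/(-220) = -1/220 ≈ -0.0045455)
p(13)*(a - 60) = (1 + 2*13)*(-1/220 - 60) = (1 + 26)*(-13201/220) = 27*(-13201/220) = -356427/220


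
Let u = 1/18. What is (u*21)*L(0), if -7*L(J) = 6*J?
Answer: 0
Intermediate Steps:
u = 1/18 ≈ 0.055556
L(J) = -6*J/7
(u*21)*L(0) = ((1/18)*21)*(-6/7*0) = (7/6)*0 = 0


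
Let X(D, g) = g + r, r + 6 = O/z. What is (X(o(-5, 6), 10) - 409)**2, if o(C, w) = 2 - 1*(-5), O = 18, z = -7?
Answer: 8139609/49 ≈ 1.6611e+5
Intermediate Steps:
o(C, w) = 7 (o(C, w) = 2 + 5 = 7)
r = -60/7 (r = -6 + 18/(-7) = -6 + 18*(-1/7) = -6 - 18/7 = -60/7 ≈ -8.5714)
X(D, g) = -60/7 + g (X(D, g) = g - 60/7 = -60/7 + g)
(X(o(-5, 6), 10) - 409)**2 = ((-60/7 + 10) - 409)**2 = (10/7 - 409)**2 = (-2853/7)**2 = 8139609/49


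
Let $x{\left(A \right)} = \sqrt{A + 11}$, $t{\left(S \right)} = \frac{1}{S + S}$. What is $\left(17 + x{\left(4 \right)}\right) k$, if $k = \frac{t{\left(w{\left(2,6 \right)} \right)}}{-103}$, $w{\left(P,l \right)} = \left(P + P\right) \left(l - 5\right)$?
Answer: $- \frac{17}{824} - \frac{\sqrt{15}}{824} \approx -0.025331$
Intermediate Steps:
$w{\left(P,l \right)} = 2 P \left(-5 + l\right)$
$t{\left(S \right)} = \frac{1}{2 S}$
$x{\left(A \right)} = \sqrt{11 + A}$
$k = - \frac{1}{824}$ ($k = \frac{\frac{1}{2} \frac{1}{2 \cdot 2 \left(-5 + 6\right)}}{-103} = \frac{1}{2 \cdot 2 \cdot 2 \cdot 1} \left(- \frac{1}{103}\right) = \frac{1}{2 \cdot 4} \left(- \frac{1}{103}\right) = \frac{1}{2} \cdot \frac{1}{4} \left(- \frac{1}{103}\right) = \frac{1}{8} \left(- \frac{1}{103}\right) = - \frac{1}{824} \approx -0.0012136$)
$\left(17 + x{\left(4 \right)}\right) k = \left(17 + \sqrt{11 + 4}\right) \left(- \frac{1}{824}\right) = \left(17 + \sqrt{15}\right) \left(- \frac{1}{824}\right) = - \frac{17}{824} - \frac{\sqrt{15}}{824}$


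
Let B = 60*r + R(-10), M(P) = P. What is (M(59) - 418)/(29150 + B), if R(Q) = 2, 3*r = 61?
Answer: -359/30372 ≈ -0.011820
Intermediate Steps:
r = 61/3 (r = (1/3)*61 = 61/3 ≈ 20.333)
B = 1222 (B = 60*(61/3) + 2 = 1220 + 2 = 1222)
(M(59) - 418)/(29150 + B) = (59 - 418)/(29150 + 1222) = -359/30372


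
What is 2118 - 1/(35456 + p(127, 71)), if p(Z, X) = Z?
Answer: 75364793/35583 ≈ 2118.0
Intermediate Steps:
2118 - 1/(35456 + p(127, 71)) = 2118 - 1/(35456 + 127) = 2118 - 1/35583 = 75364793/35583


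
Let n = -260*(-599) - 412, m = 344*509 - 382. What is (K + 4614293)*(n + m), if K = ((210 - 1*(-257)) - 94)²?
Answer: 1568828903724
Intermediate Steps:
m = 174714 (m = 175096 - 382 = 174714)
n = 155328 (n = 155740 - 412 = 155328)
K = 139129 (K = ((210 + 257) - 94)² = (467 - 94)² = 373² = 139129)
(K + 4614293)*(n + m) = (139129 + 4614293)*(155328 + 174714) = 4753422*330042 = 1568828903724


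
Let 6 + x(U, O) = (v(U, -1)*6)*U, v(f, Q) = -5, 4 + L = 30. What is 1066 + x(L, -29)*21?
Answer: -15440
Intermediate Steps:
L = 26 (L = -4 + 30 = 26)
x(U, O) = -6 - 30*U (x(U, O) = -6 + (-5*6)*U = -6 - 30*U)
1066 + x(L, -29)*21 = 1066 + (-6 - 30*26)*21 = 1066 + (-6 - 780)*21 = 1066 - 786*21 = 1066 - 16506 = -15440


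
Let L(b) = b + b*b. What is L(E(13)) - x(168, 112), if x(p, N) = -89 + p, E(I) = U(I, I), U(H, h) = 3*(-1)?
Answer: -73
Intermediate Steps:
U(H, h) = -3
E(I) = -3
L(b) = b + b²
L(E(13)) - x(168, 112) = -3*(1 - 3) - (-89 + 168) = -3*(-2) - 1*79 = 6 - 79 = -73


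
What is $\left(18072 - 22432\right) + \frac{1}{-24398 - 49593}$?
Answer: $- \frac{322600761}{73991} \approx -4360.0$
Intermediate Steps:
$\left(18072 - 22432\right) + \frac{1}{-24398 - 49593} = \left(18072 - 22432\right) + \frac{1}{-73991} = -4360 - \frac{1}{73991} = - \frac{322600761}{73991}$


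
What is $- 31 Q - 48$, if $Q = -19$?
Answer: $541$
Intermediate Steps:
$- 31 Q - 48 = \left(-31\right) \left(-19\right) - 48 = 589 - 48 = 541$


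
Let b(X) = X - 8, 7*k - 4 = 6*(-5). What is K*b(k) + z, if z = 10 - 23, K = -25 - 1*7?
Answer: 2533/7 ≈ 361.86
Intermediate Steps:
K = -32 (K = -25 - 7 = -32)
k = -26/7 (k = 4/7 + (6*(-5))/7 = 4/7 + (⅐)*(-30) = 4/7 - 30/7 = -26/7 ≈ -3.7143)
z = -13
b(X) = -8 + X
K*b(k) + z = -32*(-8 - 26/7) - 13 = -32*(-82/7) - 13 = 2624/7 - 13 = 2533/7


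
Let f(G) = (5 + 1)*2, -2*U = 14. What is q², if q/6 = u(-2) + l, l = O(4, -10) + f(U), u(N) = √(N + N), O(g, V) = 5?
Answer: 10260 + 2448*I ≈ 10260.0 + 2448.0*I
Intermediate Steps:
U = -7 (U = -½*14 = -7)
f(G) = 12 (f(G) = 6*2 = 12)
u(N) = √2*√N (u(N) = √(2*N) = √2*√N)
l = 17 (l = 5 + 12 = 17)
q = 102 + 12*I (q = 6*(√2*√(-2) + 17) = 6*(√2*(I*√2) + 17) = 6*(2*I + 17) = 6*(17 + 2*I) = 102 + 12*I ≈ 102.0 + 12.0*I)
q² = (102 + 12*I)²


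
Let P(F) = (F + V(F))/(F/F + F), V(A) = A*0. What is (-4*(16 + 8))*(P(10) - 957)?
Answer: 1009632/11 ≈ 91785.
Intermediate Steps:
V(A) = 0
P(F) = F/(1 + F) (P(F) = (F + 0)/(F/F + F) = F/(1 + F))
(-4*(16 + 8))*(P(10) - 957) = (-4*(16 + 8))*(10/(1 + 10) - 957) = (-4*24)*(10/11 - 957) = -96*(10*(1/11) - 957) = -96*(10/11 - 957) = -96*(-10517/11) = 1009632/11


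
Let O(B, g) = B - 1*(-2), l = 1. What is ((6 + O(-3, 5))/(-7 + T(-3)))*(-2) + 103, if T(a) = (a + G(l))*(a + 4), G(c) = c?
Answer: 937/9 ≈ 104.11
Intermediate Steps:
O(B, g) = 2 + B (O(B, g) = B + 2 = 2 + B)
T(a) = (1 + a)*(4 + a) (T(a) = (a + 1)*(a + 4) = (1 + a)*(4 + a))
((6 + O(-3, 5))/(-7 + T(-3)))*(-2) + 103 = ((6 + (2 - 3))/(-7 + (4 + (-3)² + 5*(-3))))*(-2) + 103 = ((6 - 1)/(-7 + (4 + 9 - 15)))*(-2) + 103 = (5/(-7 - 2))*(-2) + 103 = (5/(-9))*(-2) + 103 = (5*(-⅑))*(-2) + 103 = -5/9*(-2) + 103 = 10/9 + 103 = 937/9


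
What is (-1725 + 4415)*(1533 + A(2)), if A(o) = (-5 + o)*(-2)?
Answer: 4139910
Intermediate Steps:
A(o) = 10 - 2*o
(-1725 + 4415)*(1533 + A(2)) = (-1725 + 4415)*(1533 + (10 - 2*2)) = 2690*(1533 + (10 - 4)) = 2690*(1533 + 6) = 2690*1539 = 4139910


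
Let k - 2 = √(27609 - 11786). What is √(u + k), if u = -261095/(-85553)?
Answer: √(36976092153 + 7319315809*√15823)/85553 ≈ 11.439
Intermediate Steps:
u = 261095/85553 (u = -261095*(-1/85553) = 261095/85553 ≈ 3.0518)
k = 2 + √15823 (k = 2 + √(27609 - 11786) = 2 + √15823 ≈ 127.79)
√(u + k) = √(261095/85553 + (2 + √15823)) = √(432201/85553 + √15823)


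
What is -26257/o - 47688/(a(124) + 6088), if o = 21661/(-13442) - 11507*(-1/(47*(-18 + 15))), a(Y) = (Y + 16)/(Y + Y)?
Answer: 389779994960802/1266854133635 ≈ 307.68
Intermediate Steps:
a(Y) = (16 + Y)/(2*Y) (a(Y) = (16 + Y)/((2*Y)) = (16 + Y)*(1/(2*Y)) = (16 + Y)/(2*Y))
o = -3355985/40326 (o = 21661*(-1/13442) - 11507/((-3*(-47))) = -21661/13442 - 11507/141 = -3355985/40326 ≈ -83.221)
-26257/o - 47688/(a(124) + 6088) = -26257/(-3355985/40326) - 47688/((1/2)*(16 + 124)/124 + 6088) = -26257*(-40326/3355985) - 47688/((1/2)*(1/124)*140 + 6088) = 1058839782/3355985 - 47688/(35/62 + 6088) = 1058839782/3355985 - 47688/377491/62 = 1058839782/3355985 - 47688*62/377491 = 1058839782/3355985 - 2956656/377491 = 389779994960802/1266854133635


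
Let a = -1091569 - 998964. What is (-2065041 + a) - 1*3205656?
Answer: -7361230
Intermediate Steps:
a = -2090533
(-2065041 + a) - 1*3205656 = (-2065041 - 2090533) - 1*3205656 = -4155574 - 3205656 = -7361230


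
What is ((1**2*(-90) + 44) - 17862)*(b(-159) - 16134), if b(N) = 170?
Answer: 285883312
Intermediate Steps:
((1**2*(-90) + 44) - 17862)*(b(-159) - 16134) = ((1**2*(-90) + 44) - 17862)*(170 - 16134) = ((1*(-90) + 44) - 17862)*(-15964) = ((-90 + 44) - 17862)*(-15964) = (-46 - 17862)*(-15964) = -17908*(-15964) = 285883312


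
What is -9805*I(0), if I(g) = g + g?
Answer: 0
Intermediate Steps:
I(g) = 2*g
-9805*I(0) = -19610*0 = -9805*0 = 0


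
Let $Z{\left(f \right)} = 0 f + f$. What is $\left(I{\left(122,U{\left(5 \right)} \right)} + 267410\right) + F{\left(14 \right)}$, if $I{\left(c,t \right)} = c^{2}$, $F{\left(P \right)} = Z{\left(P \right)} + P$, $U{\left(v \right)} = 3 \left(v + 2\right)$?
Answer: $282322$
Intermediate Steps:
$U{\left(v \right)} = 6 + 3 v$ ($U{\left(v \right)} = 3 \left(2 + v\right) = 6 + 3 v$)
$Z{\left(f \right)} = f$ ($Z{\left(f \right)} = 0 + f = f$)
$F{\left(P \right)} = 2 P$ ($F{\left(P \right)} = P + P = 2 P$)
$\left(I{\left(122,U{\left(5 \right)} \right)} + 267410\right) + F{\left(14 \right)} = \left(122^{2} + 267410\right) + 2 \cdot 14 = \left(14884 + 267410\right) + 28 = 282294 + 28 = 282322$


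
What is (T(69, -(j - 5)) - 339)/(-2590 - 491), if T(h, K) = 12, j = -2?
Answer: 109/1027 ≈ 0.10613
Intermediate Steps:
(T(69, -(j - 5)) - 339)/(-2590 - 491) = (12 - 339)/(-2590 - 491) = -327/(-3081) = -327*(-1/3081) = 109/1027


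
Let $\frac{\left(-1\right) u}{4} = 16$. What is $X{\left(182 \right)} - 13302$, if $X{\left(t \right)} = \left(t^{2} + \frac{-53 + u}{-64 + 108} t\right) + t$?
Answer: $\frac{429441}{22} \approx 19520.0$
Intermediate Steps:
$u = -64$ ($u = \left(-4\right) 16 = -64$)
$X{\left(t \right)} = t^{2} - \frac{73 t}{44}$ ($X{\left(t \right)} = \left(t^{2} + \frac{-53 - 64}{-64 + 108} t\right) + t = \left(t^{2} + - \frac{117}{44} t\right) + t = \left(t^{2} + \left(-117\right) \frac{1}{44} t\right) + t = \left(t^{2} - \frac{117 t}{44}\right) + t = t^{2} - \frac{73 t}{44}$)
$X{\left(182 \right)} - 13302 = \frac{1}{44} \cdot 182 \left(-73 + 44 \cdot 182\right) - 13302 = \frac{1}{44} \cdot 182 \left(-73 + 8008\right) - 13302 = \frac{1}{44} \cdot 182 \cdot 7935 - 13302 = \frac{722085}{22} - 13302 = \frac{429441}{22}$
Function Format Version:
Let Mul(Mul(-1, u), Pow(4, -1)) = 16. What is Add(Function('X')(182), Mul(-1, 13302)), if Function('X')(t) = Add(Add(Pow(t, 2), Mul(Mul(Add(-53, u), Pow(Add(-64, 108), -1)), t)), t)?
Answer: Rational(429441, 22) ≈ 19520.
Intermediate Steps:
u = -64 (u = Mul(-4, 16) = -64)
Function('X')(t) = Add(Pow(t, 2), Mul(Rational(-73, 44), t)) (Function('X')(t) = Add(Add(Pow(t, 2), Mul(Mul(Add(-53, -64), Pow(Add(-64, 108), -1)), t)), t) = Add(Add(Pow(t, 2), Mul(Mul(-117, Pow(44, -1)), t)), t) = Add(Add(Pow(t, 2), Mul(Mul(-117, Rational(1, 44)), t)), t) = Add(Add(Pow(t, 2), Mul(Rational(-117, 44), t)), t) = Add(Pow(t, 2), Mul(Rational(-73, 44), t)))
Add(Function('X')(182), Mul(-1, 13302)) = Add(Mul(Rational(1, 44), 182, Add(-73, Mul(44, 182))), Mul(-1, 13302)) = Add(Mul(Rational(1, 44), 182, Add(-73, 8008)), -13302) = Add(Mul(Rational(1, 44), 182, 7935), -13302) = Add(Rational(722085, 22), -13302) = Rational(429441, 22)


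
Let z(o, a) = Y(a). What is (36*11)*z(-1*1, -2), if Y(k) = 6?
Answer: 2376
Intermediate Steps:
z(o, a) = 6
(36*11)*z(-1*1, -2) = (36*11)*6 = 396*6 = 2376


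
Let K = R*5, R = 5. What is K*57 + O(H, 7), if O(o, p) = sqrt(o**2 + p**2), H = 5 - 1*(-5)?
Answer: 1425 + sqrt(149) ≈ 1437.2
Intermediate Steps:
K = 25 (K = 5*5 = 25)
H = 10 (H = 5 + 5 = 10)
K*57 + O(H, 7) = 25*57 + sqrt(10**2 + 7**2) = 1425 + sqrt(100 + 49) = 1425 + sqrt(149)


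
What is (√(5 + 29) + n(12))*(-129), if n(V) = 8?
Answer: -1032 - 129*√34 ≈ -1784.2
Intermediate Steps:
(√(5 + 29) + n(12))*(-129) = (√(5 + 29) + 8)*(-129) = (√34 + 8)*(-129) = (8 + √34)*(-129) = -1032 - 129*√34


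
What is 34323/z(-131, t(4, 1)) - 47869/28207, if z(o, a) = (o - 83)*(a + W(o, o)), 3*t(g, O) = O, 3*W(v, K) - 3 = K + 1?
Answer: 179300763/84508172 ≈ 2.1217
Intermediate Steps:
W(v, K) = 4/3 + K/3 (W(v, K) = 1 + (K + 1)/3 = 1 + (1 + K)/3 = 1 + (⅓ + K/3) = 4/3 + K/3)
t(g, O) = O/3
z(o, a) = (-83 + o)*(4/3 + a + o/3) (z(o, a) = (o - 83)*(a + (4/3 + o/3)) = (-83 + o)*(4/3 + a + o/3))
34323/z(-131, t(4, 1)) - 47869/28207 = 34323/(-332/3 - 83/3 - 79/3*(-131) + (⅓)*(-131)² + ((⅓)*1)*(-131)) - 47869/28207 = 34323/(-332/3 - 83*⅓ + 10349/3 + (⅓)*17161 + (⅓)*(-131)) - 47869*1/28207 = 34323/(-332/3 - 83/3 + 10349/3 + 17161/3 - 131/3) - 47869/28207 = 34323/8988 - 47869/28207 = 34323*(1/8988) - 47869/28207 = 11441/2996 - 47869/28207 = 179300763/84508172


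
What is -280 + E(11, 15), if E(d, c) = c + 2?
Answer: -263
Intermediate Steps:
E(d, c) = 2 + c
-280 + E(11, 15) = -280 + (2 + 15) = -280 + 17 = -263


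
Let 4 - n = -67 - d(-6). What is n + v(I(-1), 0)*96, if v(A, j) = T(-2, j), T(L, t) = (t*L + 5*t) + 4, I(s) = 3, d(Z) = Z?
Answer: 449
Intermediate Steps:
T(L, t) = 4 + 5*t + L*t (T(L, t) = (L*t + 5*t) + 4 = (5*t + L*t) + 4 = 4 + 5*t + L*t)
n = 65 (n = 4 - (-67 - 1*(-6)) = 4 - (-67 + 6) = 4 - 1*(-61) = 4 + 61 = 65)
v(A, j) = 4 + 3*j (v(A, j) = 4 + 5*j - 2*j = 4 + 3*j)
n + v(I(-1), 0)*96 = 65 + (4 + 3*0)*96 = 65 + (4 + 0)*96 = 65 + 4*96 = 65 + 384 = 449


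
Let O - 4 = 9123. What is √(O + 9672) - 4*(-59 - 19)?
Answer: 312 + √18799 ≈ 449.11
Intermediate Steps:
O = 9127 (O = 4 + 9123 = 9127)
√(O + 9672) - 4*(-59 - 19) = √(9127 + 9672) - 4*(-59 - 19) = √18799 - 4*(-78) = √18799 - 1*(-312) = √18799 + 312 = 312 + √18799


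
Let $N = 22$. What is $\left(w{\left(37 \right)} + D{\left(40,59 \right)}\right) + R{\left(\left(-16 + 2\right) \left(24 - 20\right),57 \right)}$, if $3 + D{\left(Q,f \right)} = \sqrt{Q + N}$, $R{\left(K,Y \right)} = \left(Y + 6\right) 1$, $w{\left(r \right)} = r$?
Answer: $97 + \sqrt{62} \approx 104.87$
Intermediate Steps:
$R{\left(K,Y \right)} = 6 + Y$ ($R{\left(K,Y \right)} = \left(6 + Y\right) 1 = 6 + Y$)
$D{\left(Q,f \right)} = -3 + \sqrt{22 + Q}$ ($D{\left(Q,f \right)} = -3 + \sqrt{Q + 22} = -3 + \sqrt{22 + Q}$)
$\left(w{\left(37 \right)} + D{\left(40,59 \right)}\right) + R{\left(\left(-16 + 2\right) \left(24 - 20\right),57 \right)} = \left(37 - \left(3 - \sqrt{22 + 40}\right)\right) + \left(6 + 57\right) = \left(37 - \left(3 - \sqrt{62}\right)\right) + 63 = \left(34 + \sqrt{62}\right) + 63 = 97 + \sqrt{62}$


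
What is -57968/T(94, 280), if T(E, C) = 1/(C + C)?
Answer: -32462080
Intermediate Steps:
T(E, C) = 1/(2*C)
-57968/T(94, 280) = -57968/((½)/280) = -57968/((½)*(1/280)) = -57968/1/560 = -57968*560 = -32462080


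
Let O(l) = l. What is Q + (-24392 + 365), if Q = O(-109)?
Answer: -24136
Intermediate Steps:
Q = -109
Q + (-24392 + 365) = -109 + (-24392 + 365) = -109 - 24027 = -24136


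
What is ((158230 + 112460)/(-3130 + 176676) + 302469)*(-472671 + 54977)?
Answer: -10962912793644108/86773 ≈ -1.2634e+11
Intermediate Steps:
((158230 + 112460)/(-3130 + 176676) + 302469)*(-472671 + 54977) = (270690/173546 + 302469)*(-417694) = (270690*(1/173546) + 302469)*(-417694) = (135345/86773 + 302469)*(-417694) = (26246277882/86773)*(-417694) = -10962912793644108/86773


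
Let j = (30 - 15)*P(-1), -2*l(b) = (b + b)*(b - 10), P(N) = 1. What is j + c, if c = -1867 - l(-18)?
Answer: -1348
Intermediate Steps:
l(b) = -b*(-10 + b) (l(b) = -(b + b)*(b - 10)/2 = -2*b*(-10 + b)/2 = -b*(-10 + b))
j = 15 (j = (30 - 15)*1 = 15*1 = 15)
c = -1363 (c = -1867 - (-18)*(10 - 1*(-18)) = -1867 - (-18)*(10 + 18) = -1867 - (-18)*28 = -1867 - 1*(-504) = -1867 + 504 = -1363)
j + c = 15 - 1363 = -1348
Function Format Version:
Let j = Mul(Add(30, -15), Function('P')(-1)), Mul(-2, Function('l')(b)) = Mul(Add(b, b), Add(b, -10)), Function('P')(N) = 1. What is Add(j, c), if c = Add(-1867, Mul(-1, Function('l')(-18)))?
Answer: -1348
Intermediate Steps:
Function('l')(b) = Mul(-1, b, Add(-10, b)) (Function('l')(b) = Mul(Rational(-1, 2), Mul(Add(b, b), Add(b, -10))) = Mul(Rational(-1, 2), Mul(Mul(2, b), Add(-10, b))) = Mul(Rational(-1, 2), Mul(2, b, Add(-10, b))) = Mul(-1, b, Add(-10, b)))
j = 15 (j = Mul(Add(30, -15), 1) = Mul(15, 1) = 15)
c = -1363 (c = Add(-1867, Mul(-1, Mul(-18, Add(10, Mul(-1, -18))))) = Add(-1867, Mul(-1, Mul(-18, Add(10, 18)))) = Add(-1867, Mul(-1, Mul(-18, 28))) = Add(-1867, Mul(-1, -504)) = Add(-1867, 504) = -1363)
Add(j, c) = Add(15, -1363) = -1348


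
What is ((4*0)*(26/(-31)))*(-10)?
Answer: 0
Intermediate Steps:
((4*0)*(26/(-31)))*(-10) = (0*(26*(-1/31)))*(-10) = (0*(-26/31))*(-10) = 0*(-10) = 0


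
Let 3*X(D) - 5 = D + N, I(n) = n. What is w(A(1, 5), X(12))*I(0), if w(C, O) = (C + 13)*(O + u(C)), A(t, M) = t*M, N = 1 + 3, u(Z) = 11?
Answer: 0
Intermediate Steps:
N = 4
A(t, M) = M*t
X(D) = 3 + D/3 (X(D) = 5/3 + (D + 4)/3 = 5/3 + (4 + D)/3 = 5/3 + (4/3 + D/3) = 3 + D/3)
w(C, O) = (11 + O)*(13 + C) (w(C, O) = (C + 13)*(O + 11) = (13 + C)*(11 + O) = (11 + O)*(13 + C))
w(A(1, 5), X(12))*I(0) = (143 + 11*(5*1) + 13*(3 + (1/3)*12) + (5*1)*(3 + (1/3)*12))*0 = (143 + 11*5 + 13*(3 + 4) + 5*(3 + 4))*0 = (143 + 55 + 13*7 + 5*7)*0 = (143 + 55 + 91 + 35)*0 = 324*0 = 0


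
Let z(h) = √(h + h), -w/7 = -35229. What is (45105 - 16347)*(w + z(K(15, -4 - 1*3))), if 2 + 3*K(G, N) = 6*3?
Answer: 7091809074 + 38344*√6 ≈ 7.0919e+9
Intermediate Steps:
K(G, N) = 16/3 (K(G, N) = -⅔ + (6*3)/3 = -⅔ + (⅓)*18 = -⅔ + 6 = 16/3)
w = 246603 (w = -7*(-35229) = 246603)
z(h) = √2*√h (z(h) = √(2*h) = √2*√h)
(45105 - 16347)*(w + z(K(15, -4 - 1*3))) = (45105 - 16347)*(246603 + √2*√(16/3)) = 28758*(246603 + √2*(4*√3/3)) = 28758*(246603 + 4*√6/3) = 7091809074 + 38344*√6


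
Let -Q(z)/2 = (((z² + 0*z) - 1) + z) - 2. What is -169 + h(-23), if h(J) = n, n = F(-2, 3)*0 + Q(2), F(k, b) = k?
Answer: -175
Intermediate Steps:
Q(z) = 6 - 2*z - 2*z² (Q(z) = -2*((((z² + 0*z) - 1) + z) - 2) = -2*((((z² + 0) - 1) + z) - 2) = -2*(((z² - 1) + z) - 2) = -2*(((-1 + z²) + z) - 2) = -2*((-1 + z + z²) - 2) = -2*(-3 + z + z²) = 6 - 2*z - 2*z²)
n = -6 (n = -2*0 + (6 - 2*2 - 2*2²) = 0 + (6 - 4 - 2*4) = 0 + (6 - 4 - 8) = 0 - 6 = -6)
h(J) = -6
-169 + h(-23) = -169 - 6 = -175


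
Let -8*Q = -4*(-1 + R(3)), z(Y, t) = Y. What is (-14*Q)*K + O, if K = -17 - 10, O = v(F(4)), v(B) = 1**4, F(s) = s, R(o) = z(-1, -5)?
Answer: -377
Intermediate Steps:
R(o) = -1
v(B) = 1
Q = -1 (Q = -(-1)*(-1 - 1)/2 = -(-1)*(-2)/2 = -1/8*8 = -1)
O = 1
K = -27
(-14*Q)*K + O = -14*(-1)*(-27) + 1 = 14*(-27) + 1 = -378 + 1 = -377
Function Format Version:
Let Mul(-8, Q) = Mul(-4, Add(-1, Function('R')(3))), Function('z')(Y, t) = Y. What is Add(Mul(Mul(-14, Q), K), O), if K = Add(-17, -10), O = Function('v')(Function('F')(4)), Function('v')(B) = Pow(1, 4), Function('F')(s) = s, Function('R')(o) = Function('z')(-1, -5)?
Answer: -377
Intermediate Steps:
Function('R')(o) = -1
Function('v')(B) = 1
Q = -1 (Q = Mul(Rational(-1, 8), Mul(-4, Add(-1, -1))) = Mul(Rational(-1, 8), Mul(-4, -2)) = Mul(Rational(-1, 8), 8) = -1)
O = 1
K = -27
Add(Mul(Mul(-14, Q), K), O) = Add(Mul(Mul(-14, -1), -27), 1) = Add(Mul(14, -27), 1) = Add(-378, 1) = -377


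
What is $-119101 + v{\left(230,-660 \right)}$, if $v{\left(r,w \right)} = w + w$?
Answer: $-120421$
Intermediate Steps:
$v{\left(r,w \right)} = 2 w$
$-119101 + v{\left(230,-660 \right)} = -119101 + 2 \left(-660\right) = -119101 - 1320 = -120421$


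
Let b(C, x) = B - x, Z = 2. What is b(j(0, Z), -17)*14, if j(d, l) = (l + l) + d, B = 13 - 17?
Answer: 182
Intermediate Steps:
B = -4
j(d, l) = d + 2*l (j(d, l) = 2*l + d = d + 2*l)
b(C, x) = -4 - x
b(j(0, Z), -17)*14 = (-4 - 1*(-17))*14 = (-4 + 17)*14 = 13*14 = 182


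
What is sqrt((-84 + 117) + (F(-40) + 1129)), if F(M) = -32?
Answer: sqrt(1130) ≈ 33.615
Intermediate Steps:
sqrt((-84 + 117) + (F(-40) + 1129)) = sqrt((-84 + 117) + (-32 + 1129)) = sqrt(33 + 1097) = sqrt(1130)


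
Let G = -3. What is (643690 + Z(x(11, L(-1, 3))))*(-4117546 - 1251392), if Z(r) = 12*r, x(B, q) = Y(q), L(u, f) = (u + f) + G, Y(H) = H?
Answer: -3455867273964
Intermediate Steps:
L(u, f) = -3 + f + u (L(u, f) = (u + f) - 3 = (f + u) - 3 = -3 + f + u)
x(B, q) = q
(643690 + Z(x(11, L(-1, 3))))*(-4117546 - 1251392) = (643690 + 12*(-3 + 3 - 1))*(-4117546 - 1251392) = (643690 + 12*(-1))*(-5368938) = (643690 - 12)*(-5368938) = 643678*(-5368938) = -3455867273964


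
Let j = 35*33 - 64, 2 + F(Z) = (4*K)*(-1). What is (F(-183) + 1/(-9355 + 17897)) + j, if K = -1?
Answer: 9336407/8542 ≈ 1093.0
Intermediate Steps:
F(Z) = 2 (F(Z) = -2 + (4*(-1))*(-1) = -2 - 4*(-1) = -2 + 4 = 2)
j = 1091 (j = 1155 - 64 = 1091)
(F(-183) + 1/(-9355 + 17897)) + j = (2 + 1/(-9355 + 17897)) + 1091 = (2 + 1/8542) + 1091 = 17085/8542 + 1091 = 9336407/8542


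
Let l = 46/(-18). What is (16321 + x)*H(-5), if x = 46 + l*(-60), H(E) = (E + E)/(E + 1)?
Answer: 247805/6 ≈ 41301.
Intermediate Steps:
l = -23/9 (l = 46*(-1/18) = -23/9 ≈ -2.5556)
H(E) = 2*E/(1 + E) (H(E) = (2*E)/(1 + E) = 2*E/(1 + E))
x = 598/3 (x = 46 - 23/9*(-60) = 46 + 460/3 = 598/3 ≈ 199.33)
(16321 + x)*H(-5) = (16321 + 598/3)*(2*(-5)/(1 - 5)) = 49561*(2*(-5)/(-4))/3 = 49561*(2*(-5)*(-1/4))/3 = (49561/3)*(5/2) = 247805/6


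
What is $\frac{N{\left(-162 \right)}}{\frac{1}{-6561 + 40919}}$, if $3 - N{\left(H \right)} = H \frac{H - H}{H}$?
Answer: $103074$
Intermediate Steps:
$N{\left(H \right)} = 3$ ($N{\left(H \right)} = 3 - H \frac{H - H}{H} = 3 - H \frac{0}{H} = 3 - H 0 = 3 - 0 = 3 + 0 = 3$)
$\frac{N{\left(-162 \right)}}{\frac{1}{-6561 + 40919}} = \frac{3}{\frac{1}{-6561 + 40919}} = \frac{3}{\frac{1}{34358}} = 3 \frac{1}{\frac{1}{34358}} = 3 \cdot 34358 = 103074$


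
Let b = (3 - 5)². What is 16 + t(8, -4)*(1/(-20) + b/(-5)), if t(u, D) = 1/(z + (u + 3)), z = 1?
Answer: 3823/240 ≈ 15.929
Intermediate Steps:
b = 4 (b = (-2)² = 4)
t(u, D) = 1/(4 + u) (t(u, D) = 1/(1 + (u + 3)) = 1/(1 + (3 + u)) = 1/(4 + u))
16 + t(8, -4)*(1/(-20) + b/(-5)) = 16 + (1/(-20) + 4/(-5))/(4 + 8) = 16 + (1*(-1/20) + 4*(-⅕))/12 = 16 + (-1/20 - ⅘)/12 = 16 + (1/12)*(-17/20) = 16 - 17/240 = 3823/240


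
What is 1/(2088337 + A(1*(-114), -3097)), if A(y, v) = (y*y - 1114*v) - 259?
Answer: 1/5551132 ≈ 1.8014e-7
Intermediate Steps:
A(y, v) = -259 + y**2 - 1114*v (A(y, v) = (y**2 - 1114*v) - 259 = -259 + y**2 - 1114*v)
1/(2088337 + A(1*(-114), -3097)) = 1/(2088337 + (-259 + (1*(-114))**2 - 1114*(-3097))) = 1/(2088337 + (-259 + (-114)**2 + 3450058)) = 1/(2088337 + (-259 + 12996 + 3450058)) = 1/(2088337 + 3462795) = 1/5551132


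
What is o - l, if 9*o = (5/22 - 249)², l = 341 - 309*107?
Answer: 172490761/4356 ≈ 39598.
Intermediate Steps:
l = -32722 (l = 341 - 33063 = -32722)
o = 29953729/4356 (o = (5/22 - 249)²/9 = (-5473/22)²/9 = (⅑)*(29953729/484) = 29953729/4356 ≈ 6876.4)
o - l = 29953729/4356 - 1*(-32722) = 29953729/4356 + 32722 = 172490761/4356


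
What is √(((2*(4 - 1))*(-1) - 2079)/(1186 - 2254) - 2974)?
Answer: 3*I*√10462929/178 ≈ 54.516*I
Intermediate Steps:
√(((2*(4 - 1))*(-1) - 2079)/(1186 - 2254) - 2974) = √(((2*3)*(-1) - 2079)/(-1068) - 2974) = √((6*(-1) - 2079)*(-1/1068) - 2974) = √((-6 - 2079)*(-1/1068) - 2974) = √(-2085*(-1/1068) - 2974) = √(695/356 - 2974) = √(-1058049/356) = 3*I*√10462929/178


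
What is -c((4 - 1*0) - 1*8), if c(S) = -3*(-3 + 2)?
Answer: -3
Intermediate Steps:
c(S) = 3 (c(S) = -3*(-1) = 3)
-c((4 - 1*0) - 1*8) = -1*3 = -3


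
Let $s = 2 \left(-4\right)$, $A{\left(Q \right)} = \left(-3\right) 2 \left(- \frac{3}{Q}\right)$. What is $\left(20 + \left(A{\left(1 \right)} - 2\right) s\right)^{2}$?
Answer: $11664$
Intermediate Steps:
$A{\left(Q \right)} = \frac{18}{Q}$ ($A{\left(Q \right)} = - 6 \left(- \frac{3}{Q}\right) = \frac{18}{Q}$)
$s = -8$
$\left(20 + \left(A{\left(1 \right)} - 2\right) s\right)^{2} = \left(20 + \left(\frac{18}{1} - 2\right) \left(-8\right)\right)^{2} = \left(20 + \left(18 \cdot 1 - 2\right) \left(-8\right)\right)^{2} = \left(20 + \left(18 - 2\right) \left(-8\right)\right)^{2} = \left(20 + 16 \left(-8\right)\right)^{2} = \left(20 - 128\right)^{2} = \left(-108\right)^{2} = 11664$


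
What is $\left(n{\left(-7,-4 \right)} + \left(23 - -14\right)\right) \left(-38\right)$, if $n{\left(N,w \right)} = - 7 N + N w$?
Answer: $-4332$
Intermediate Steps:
$\left(n{\left(-7,-4 \right)} + \left(23 - -14\right)\right) \left(-38\right) = \left(- 7 \left(-7 - 4\right) + \left(23 - -14\right)\right) \left(-38\right) = \left(\left(-7\right) \left(-11\right) + \left(23 + 14\right)\right) \left(-38\right) = \left(77 + 37\right) \left(-38\right) = 114 \left(-38\right) = -4332$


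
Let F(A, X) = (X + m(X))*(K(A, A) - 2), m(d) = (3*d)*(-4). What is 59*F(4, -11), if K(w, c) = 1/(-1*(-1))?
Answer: -7139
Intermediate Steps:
K(w, c) = 1 (K(w, c) = 1/1 = 1)
m(d) = -12*d
F(A, X) = 11*X (F(A, X) = (X - 12*X)*(1 - 2) = -11*X*(-1) = 11*X)
59*F(4, -11) = 59*(11*(-11)) = 59*(-121) = -7139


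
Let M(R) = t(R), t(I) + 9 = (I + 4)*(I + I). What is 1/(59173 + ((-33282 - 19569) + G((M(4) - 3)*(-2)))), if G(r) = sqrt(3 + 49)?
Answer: 3161/19983816 - sqrt(13)/19983816 ≈ 0.00015800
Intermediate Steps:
t(I) = -9 + 2*I*(4 + I) (t(I) = -9 + (I + 4)*(I + I) = -9 + (4 + I)*(2*I) = -9 + 2*I*(4 + I))
M(R) = -9 + 2*R**2 + 8*R
G(r) = 2*sqrt(13) (G(r) = sqrt(52) = 2*sqrt(13))
1/(59173 + ((-33282 - 19569) + G((M(4) - 3)*(-2)))) = 1/(59173 + ((-33282 - 19569) + 2*sqrt(13))) = 1/(59173 + (-52851 + 2*sqrt(13))) = 1/(6322 + 2*sqrt(13))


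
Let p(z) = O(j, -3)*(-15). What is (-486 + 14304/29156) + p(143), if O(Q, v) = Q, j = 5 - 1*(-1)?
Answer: -4194888/7289 ≈ -575.51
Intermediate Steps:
j = 6 (j = 5 + 1 = 6)
p(z) = -90 (p(z) = 6*(-15) = -90)
(-486 + 14304/29156) + p(143) = (-486 + 14304/29156) - 90 = (-486 + 14304*(1/29156)) - 90 = (-486 + 3576/7289) - 90 = -3538878/7289 - 90 = -4194888/7289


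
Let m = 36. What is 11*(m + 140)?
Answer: 1936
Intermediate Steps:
11*(m + 140) = 11*(36 + 140) = 11*176 = 1936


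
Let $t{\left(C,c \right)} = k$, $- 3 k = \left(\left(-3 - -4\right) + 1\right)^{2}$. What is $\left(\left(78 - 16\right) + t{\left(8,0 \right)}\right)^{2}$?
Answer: $\frac{33124}{9} \approx 3680.4$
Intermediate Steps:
$k = - \frac{4}{3}$ ($k = - \frac{\left(\left(-3 - -4\right) + 1\right)^{2}}{3} = - \frac{\left(\left(-3 + 4\right) + 1\right)^{2}}{3} = - \frac{\left(1 + 1\right)^{2}}{3} = - \frac{2^{2}}{3} = \left(- \frac{1}{3}\right) 4 = - \frac{4}{3} \approx -1.3333$)
$t{\left(C,c \right)} = - \frac{4}{3}$
$\left(\left(78 - 16\right) + t{\left(8,0 \right)}\right)^{2} = \left(\left(78 - 16\right) - \frac{4}{3}\right)^{2} = \left(62 - \frac{4}{3}\right)^{2} = \left(\frac{182}{3}\right)^{2} = \frac{33124}{9}$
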